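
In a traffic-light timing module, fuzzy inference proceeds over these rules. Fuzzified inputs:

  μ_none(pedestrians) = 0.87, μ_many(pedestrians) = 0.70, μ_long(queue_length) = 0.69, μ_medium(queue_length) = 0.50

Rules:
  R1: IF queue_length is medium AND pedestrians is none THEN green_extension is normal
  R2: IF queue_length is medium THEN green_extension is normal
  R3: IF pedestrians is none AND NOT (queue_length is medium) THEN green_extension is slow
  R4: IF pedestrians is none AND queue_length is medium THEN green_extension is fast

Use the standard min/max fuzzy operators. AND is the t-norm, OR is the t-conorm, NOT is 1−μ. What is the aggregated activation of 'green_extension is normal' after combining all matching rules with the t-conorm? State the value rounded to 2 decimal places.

R1: medium=0.50, none=0.87; AND[min(a, b)] → w = 0.50
R2: medium=0.50 → w = 0.50
R3: none=0.87, ¬medium=1−0.50=0.50; AND[min(a, b)] → w = 0.50
R4: none=0.87, medium=0.50; AND[min(a, b)] → w = 0.50
Rules with consequent 'normal': {R1, R2} → strengths 0.50, 0.50
Aggregate via t-conorm [max(a, b)]: 0.50

0.50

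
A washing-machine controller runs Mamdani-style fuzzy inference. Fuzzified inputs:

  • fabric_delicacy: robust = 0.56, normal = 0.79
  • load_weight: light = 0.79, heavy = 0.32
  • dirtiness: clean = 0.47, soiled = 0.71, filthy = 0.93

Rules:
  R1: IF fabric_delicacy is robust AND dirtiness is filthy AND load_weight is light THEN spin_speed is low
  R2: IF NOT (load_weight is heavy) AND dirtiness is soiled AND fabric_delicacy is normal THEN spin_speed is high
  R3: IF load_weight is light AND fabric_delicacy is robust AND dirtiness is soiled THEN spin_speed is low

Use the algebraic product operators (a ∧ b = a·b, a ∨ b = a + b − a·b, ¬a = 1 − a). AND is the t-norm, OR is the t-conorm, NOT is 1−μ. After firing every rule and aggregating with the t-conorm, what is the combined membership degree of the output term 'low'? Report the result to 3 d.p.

R1: robust=0.56, filthy=0.93, light=0.79; AND[a·b] → w = 0.4114
R2: ¬heavy=1−0.32=0.68, soiled=0.71, normal=0.79; AND[a·b] → w = 0.3814
R3: light=0.79, robust=0.56, soiled=0.71; AND[a·b] → w = 0.3141
Rules with consequent 'low': {R1, R3} → strengths 0.4114, 0.3141
Aggregate via t-conorm [a + b − a·b]: 0.5963

0.596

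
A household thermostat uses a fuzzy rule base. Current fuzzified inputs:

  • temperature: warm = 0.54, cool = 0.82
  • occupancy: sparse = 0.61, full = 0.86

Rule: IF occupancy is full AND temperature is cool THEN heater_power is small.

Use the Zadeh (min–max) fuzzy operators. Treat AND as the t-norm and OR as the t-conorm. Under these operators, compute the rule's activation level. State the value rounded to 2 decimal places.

0.82

firing strength: full=0.86, cool=0.82; AND[min(a, b)] → w = 0.82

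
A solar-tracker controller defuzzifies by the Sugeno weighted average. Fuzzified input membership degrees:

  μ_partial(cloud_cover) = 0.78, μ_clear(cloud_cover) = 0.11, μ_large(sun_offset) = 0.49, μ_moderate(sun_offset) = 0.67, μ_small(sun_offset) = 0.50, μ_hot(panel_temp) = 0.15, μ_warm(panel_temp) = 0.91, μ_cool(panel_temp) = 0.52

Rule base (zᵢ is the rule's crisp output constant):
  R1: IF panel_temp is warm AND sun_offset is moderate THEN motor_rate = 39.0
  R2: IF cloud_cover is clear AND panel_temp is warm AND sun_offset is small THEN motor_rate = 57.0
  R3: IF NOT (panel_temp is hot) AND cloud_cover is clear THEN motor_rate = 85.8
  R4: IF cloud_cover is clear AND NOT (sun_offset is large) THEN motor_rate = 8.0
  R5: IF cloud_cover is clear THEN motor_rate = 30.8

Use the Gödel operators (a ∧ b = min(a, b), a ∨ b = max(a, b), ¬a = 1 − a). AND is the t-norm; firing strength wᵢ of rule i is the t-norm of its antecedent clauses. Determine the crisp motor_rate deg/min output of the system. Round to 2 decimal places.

41.54

R1 (z=39.0): warm=0.91, moderate=0.67; AND[min(a, b)] → w = 0.67
R2 (z=57.0): clear=0.11, warm=0.91, small=0.50; AND[min(a, b)] → w = 0.11
R3 (z=85.8): ¬hot=1−0.15=0.85, clear=0.11; AND[min(a, b)] → w = 0.11
R4 (z=8.0): clear=0.11, ¬large=1−0.49=0.51; AND[min(a, b)] → w = 0.11
R5 (z=30.8): clear=0.11 → w = 0.11
Weighted average = (0.67·39.0 + 0.11·57.0 + 0.11·85.8 + 0.11·8.0 + 0.11·30.8) / (0.67 + 0.11 + 0.11 + 0.11 + 0.11)
  = 46.1060 / 1.1100 = 41.54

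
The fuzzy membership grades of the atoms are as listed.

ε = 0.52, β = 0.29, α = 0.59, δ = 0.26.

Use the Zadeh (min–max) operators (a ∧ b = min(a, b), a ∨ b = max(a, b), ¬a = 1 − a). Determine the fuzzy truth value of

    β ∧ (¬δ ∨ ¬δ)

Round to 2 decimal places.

¬δ = 1 − 0.26 = 0.74
¬δ = 1 − 0.26 = 0.74
¬δ ∨ ¬δ = max(a, b) on (0.74, 0.74) = 0.74
β ∧ (¬δ ∨ ¬δ) = min(a, b) on (0.29, 0.74) = 0.29

0.29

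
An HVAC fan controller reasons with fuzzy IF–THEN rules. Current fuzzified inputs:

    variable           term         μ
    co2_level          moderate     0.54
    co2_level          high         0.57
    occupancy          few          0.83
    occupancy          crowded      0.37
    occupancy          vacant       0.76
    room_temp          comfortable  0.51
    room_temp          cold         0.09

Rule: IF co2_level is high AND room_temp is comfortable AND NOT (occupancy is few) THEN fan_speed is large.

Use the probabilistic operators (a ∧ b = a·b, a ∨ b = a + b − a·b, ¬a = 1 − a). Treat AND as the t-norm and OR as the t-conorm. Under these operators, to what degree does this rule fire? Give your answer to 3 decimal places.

0.049

firing strength: high=0.57, comfortable=0.51, ¬few=1−0.83=0.17; AND[a·b] → w = 0.0494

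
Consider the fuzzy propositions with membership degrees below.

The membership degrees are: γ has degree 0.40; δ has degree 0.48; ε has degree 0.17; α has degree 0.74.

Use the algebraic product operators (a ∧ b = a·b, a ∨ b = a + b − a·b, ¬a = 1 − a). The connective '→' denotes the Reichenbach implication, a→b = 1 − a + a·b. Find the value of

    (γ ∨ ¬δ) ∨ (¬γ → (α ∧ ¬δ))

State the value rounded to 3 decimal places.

0.894

¬δ = 1 − 0.4800 = 0.5200
γ ∨ ¬δ = a + b − a·b on (0.4000, 0.5200) = 0.7120
¬γ = 1 − 0.4000 = 0.6000
¬δ = 1 − 0.4800 = 0.5200
α ∧ ¬δ = a·b on (0.7400, 0.5200) = 0.3848
¬γ → (α ∧ ¬δ)  [Reichenbach: 1 − a + a·b] with a=0.6000, b=0.3848 → 0.6309
(γ ∨ ¬δ) ∨ (¬γ → (α ∧ ¬δ)) = a + b − a·b on (0.7120, 0.6309) = 0.8937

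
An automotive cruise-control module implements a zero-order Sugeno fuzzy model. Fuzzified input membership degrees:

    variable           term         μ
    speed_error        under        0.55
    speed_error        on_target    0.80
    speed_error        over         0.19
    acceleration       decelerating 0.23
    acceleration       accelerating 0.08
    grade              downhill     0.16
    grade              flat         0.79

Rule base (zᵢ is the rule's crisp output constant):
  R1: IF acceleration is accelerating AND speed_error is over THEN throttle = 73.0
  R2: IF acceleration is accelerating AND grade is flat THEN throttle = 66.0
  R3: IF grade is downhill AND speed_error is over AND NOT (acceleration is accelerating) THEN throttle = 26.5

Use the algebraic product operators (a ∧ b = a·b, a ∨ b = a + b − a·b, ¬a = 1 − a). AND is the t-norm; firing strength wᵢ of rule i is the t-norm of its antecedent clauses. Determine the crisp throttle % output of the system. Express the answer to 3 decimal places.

56.614

R1 (z=73.0): accelerating=0.08, over=0.19; AND[a·b] → w = 0.0152
R2 (z=66.0): accelerating=0.08, flat=0.79; AND[a·b] → w = 0.0632
R3 (z=26.5): downhill=0.16, over=0.19, ¬accelerating=1−0.08=0.92; AND[a·b] → w = 0.0280
Weighted average = (0.0152·73.0 + 0.0632·66.0 + 0.0280·26.5) / (0.0152 + 0.0632 + 0.0280)
  = 6.0220 / 0.1064 = 56.614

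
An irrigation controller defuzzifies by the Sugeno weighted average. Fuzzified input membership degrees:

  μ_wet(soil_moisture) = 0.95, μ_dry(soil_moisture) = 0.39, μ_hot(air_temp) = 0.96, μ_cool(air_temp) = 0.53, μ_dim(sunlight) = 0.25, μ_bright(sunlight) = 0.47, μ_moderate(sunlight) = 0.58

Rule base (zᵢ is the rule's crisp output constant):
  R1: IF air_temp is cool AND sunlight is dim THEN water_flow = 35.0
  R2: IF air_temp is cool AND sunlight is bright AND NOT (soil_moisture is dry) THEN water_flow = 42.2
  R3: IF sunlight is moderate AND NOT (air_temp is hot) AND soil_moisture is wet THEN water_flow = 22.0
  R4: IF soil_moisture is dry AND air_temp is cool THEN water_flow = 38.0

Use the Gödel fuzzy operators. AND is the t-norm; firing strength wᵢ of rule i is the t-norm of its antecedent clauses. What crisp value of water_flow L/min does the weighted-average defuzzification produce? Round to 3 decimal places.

R1 (z=35.0): cool=0.53, dim=0.25; AND[min(a, b)] → w = 0.25
R2 (z=42.2): cool=0.53, bright=0.47, ¬dry=1−0.39=0.61; AND[min(a, b)] → w = 0.47
R3 (z=22.0): moderate=0.58, ¬hot=1−0.96=0.04, wet=0.95; AND[min(a, b)] → w = 0.04
R4 (z=38.0): dry=0.39, cool=0.53; AND[min(a, b)] → w = 0.39
Weighted average = (0.25·35.0 + 0.47·42.2 + 0.04·22.0 + 0.39·38.0) / (0.25 + 0.47 + 0.04 + 0.39)
  = 44.2840 / 1.1500 = 38.508

38.508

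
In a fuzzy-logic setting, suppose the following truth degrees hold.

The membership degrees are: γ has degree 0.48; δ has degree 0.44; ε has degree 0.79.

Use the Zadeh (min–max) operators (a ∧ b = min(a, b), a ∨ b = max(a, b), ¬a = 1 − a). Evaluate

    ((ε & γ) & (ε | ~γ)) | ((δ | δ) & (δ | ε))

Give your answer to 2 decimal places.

0.48

ε & γ = min(a, b) on (0.79, 0.48) = 0.48
~γ = 1 − 0.48 = 0.52
ε | ~γ = max(a, b) on (0.79, 0.52) = 0.79
(ε & γ) & (ε | ~γ) = min(a, b) on (0.48, 0.79) = 0.48
δ | δ = max(a, b) on (0.44, 0.44) = 0.44
δ | ε = max(a, b) on (0.44, 0.79) = 0.79
(δ | δ) & (δ | ε) = min(a, b) on (0.44, 0.79) = 0.44
((ε & γ) & (ε | ~γ)) | ((δ | δ) & (δ | ε)) = max(a, b) on (0.48, 0.44) = 0.48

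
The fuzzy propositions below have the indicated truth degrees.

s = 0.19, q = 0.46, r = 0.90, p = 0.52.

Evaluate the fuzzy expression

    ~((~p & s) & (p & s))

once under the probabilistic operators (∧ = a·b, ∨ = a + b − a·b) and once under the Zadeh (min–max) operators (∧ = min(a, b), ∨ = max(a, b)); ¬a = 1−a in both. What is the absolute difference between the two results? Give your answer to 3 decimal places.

Under probabilistic:
  ~p = 1 − 0.5200 = 0.4800
  ~p & s = a·b on (0.4800, 0.1900) = 0.0912
  p & s = a·b on (0.5200, 0.1900) = 0.0988
  (~p & s) & (p & s) = a·b on (0.0912, 0.0988) = 0.0090
  ~((~p & s) & (p & s)) = 1 − 0.0090 = 0.9910
  → value = 0.9910
Under Zadeh (min–max):
  ~p = 1 − 0.52 = 0.48
  ~p & s = min(a, b) on (0.48, 0.19) = 0.19
  p & s = min(a, b) on (0.52, 0.19) = 0.19
  (~p & s) & (p & s) = min(a, b) on (0.19, 0.19) = 0.19
  ~((~p & s) & (p & s)) = 1 − 0.19 = 0.81
  → value = 0.8100
|0.9910 − 0.8100| = 0.181

0.181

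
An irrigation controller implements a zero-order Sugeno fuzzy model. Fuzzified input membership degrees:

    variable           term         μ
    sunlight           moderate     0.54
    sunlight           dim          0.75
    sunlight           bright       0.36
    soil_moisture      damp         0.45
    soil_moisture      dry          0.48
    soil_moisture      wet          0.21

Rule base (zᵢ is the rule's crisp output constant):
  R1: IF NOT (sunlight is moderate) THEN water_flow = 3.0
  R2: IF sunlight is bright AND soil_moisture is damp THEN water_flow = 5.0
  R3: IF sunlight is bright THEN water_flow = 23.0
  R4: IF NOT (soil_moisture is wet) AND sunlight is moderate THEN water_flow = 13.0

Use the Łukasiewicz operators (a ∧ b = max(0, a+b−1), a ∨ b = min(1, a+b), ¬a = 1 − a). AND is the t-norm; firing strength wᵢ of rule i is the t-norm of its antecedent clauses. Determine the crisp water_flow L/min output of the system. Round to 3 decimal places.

R1 (z=3.0): ¬moderate=1−0.54=0.46 → w = 0.46
R2 (z=5.0): bright=0.36, damp=0.45; AND[max(0, a+b−1)] → w = 0.00
R3 (z=23.0): bright=0.36 → w = 0.36
R4 (z=13.0): ¬wet=1−0.21=0.79, moderate=0.54; AND[max(0, a+b−1)] → w = 0.33
Weighted average = (0.46·3.0 + 0.00·5.0 + 0.36·23.0 + 0.33·13.0) / (0.46 + 0.00 + 0.36 + 0.33)
  = 13.9500 / 1.1500 = 12.130

12.130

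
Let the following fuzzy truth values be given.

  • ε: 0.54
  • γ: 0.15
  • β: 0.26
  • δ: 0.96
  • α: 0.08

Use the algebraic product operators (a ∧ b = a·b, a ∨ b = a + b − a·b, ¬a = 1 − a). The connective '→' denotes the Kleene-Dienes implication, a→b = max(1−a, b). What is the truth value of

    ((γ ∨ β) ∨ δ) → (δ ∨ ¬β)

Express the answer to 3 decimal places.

γ ∨ β = a + b − a·b on (0.1500, 0.2600) = 0.3710
(γ ∨ β) ∨ δ = a + b − a·b on (0.3710, 0.9600) = 0.9748
¬β = 1 − 0.2600 = 0.7400
δ ∨ ¬β = a + b − a·b on (0.9600, 0.7400) = 0.9896
((γ ∨ β) ∨ δ) → (δ ∨ ¬β)  [Kleene-Dienes: max(1−a, b)] with a=0.9748, b=0.9896 → 0.9896

0.990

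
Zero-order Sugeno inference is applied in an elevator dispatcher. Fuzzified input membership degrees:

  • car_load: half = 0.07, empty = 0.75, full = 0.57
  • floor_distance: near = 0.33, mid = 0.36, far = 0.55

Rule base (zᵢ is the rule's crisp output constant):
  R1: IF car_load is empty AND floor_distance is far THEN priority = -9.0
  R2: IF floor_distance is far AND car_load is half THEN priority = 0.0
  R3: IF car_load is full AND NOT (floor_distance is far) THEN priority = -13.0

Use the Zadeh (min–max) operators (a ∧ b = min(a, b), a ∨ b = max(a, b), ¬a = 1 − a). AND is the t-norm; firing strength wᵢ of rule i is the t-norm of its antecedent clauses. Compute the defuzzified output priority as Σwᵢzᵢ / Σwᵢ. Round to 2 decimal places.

-10.09

R1 (z=-9.0): empty=0.75, far=0.55; AND[min(a, b)] → w = 0.55
R2 (z=0.0): far=0.55, half=0.07; AND[min(a, b)] → w = 0.07
R3 (z=-13.0): full=0.57, ¬far=1−0.55=0.45; AND[min(a, b)] → w = 0.45
Weighted average = (0.55·-9.0 + 0.07·0.0 + 0.45·-13.0) / (0.55 + 0.07 + 0.45)
  = -10.8000 / 1.0700 = -10.09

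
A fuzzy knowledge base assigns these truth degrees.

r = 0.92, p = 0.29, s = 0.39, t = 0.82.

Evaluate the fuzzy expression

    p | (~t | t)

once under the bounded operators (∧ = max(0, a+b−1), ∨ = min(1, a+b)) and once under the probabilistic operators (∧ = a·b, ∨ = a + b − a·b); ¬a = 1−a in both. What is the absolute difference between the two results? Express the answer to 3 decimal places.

0.105

Under bounded:
  ~t = 1 − 0.82 = 0.18
  ~t | t = min(1, a+b) on (0.18, 0.82) = 1.00
  p | (~t | t) = min(1, a+b) on (0.29, 1.00) = 1.00
  → value = 1.0000
Under probabilistic:
  ~t = 1 − 0.8200 = 0.1800
  ~t | t = a + b − a·b on (0.1800, 0.8200) = 0.8524
  p | (~t | t) = a + b − a·b on (0.2900, 0.8524) = 0.8952
  → value = 0.8952
|1.0000 − 0.8952| = 0.105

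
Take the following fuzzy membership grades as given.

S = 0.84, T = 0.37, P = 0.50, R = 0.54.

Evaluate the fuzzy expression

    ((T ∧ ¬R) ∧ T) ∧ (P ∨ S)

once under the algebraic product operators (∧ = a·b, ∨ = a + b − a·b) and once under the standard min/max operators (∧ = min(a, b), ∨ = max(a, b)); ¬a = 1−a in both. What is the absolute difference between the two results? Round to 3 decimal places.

Under algebraic product:
  ¬R = 1 − 0.5400 = 0.4600
  T ∧ ¬R = a·b on (0.3700, 0.4600) = 0.1702
  (T ∧ ¬R) ∧ T = a·b on (0.1702, 0.3700) = 0.0630
  P ∨ S = a + b − a·b on (0.5000, 0.8400) = 0.9200
  ((T ∧ ¬R) ∧ T) ∧ (P ∨ S) = a·b on (0.0630, 0.9200) = 0.0579
  → value = 0.0579
Under standard min/max:
  ¬R = 1 − 0.54 = 0.46
  T ∧ ¬R = min(a, b) on (0.37, 0.46) = 0.37
  (T ∧ ¬R) ∧ T = min(a, b) on (0.37, 0.37) = 0.37
  P ∨ S = max(a, b) on (0.50, 0.84) = 0.84
  ((T ∧ ¬R) ∧ T) ∧ (P ∨ S) = min(a, b) on (0.37, 0.84) = 0.37
  → value = 0.3700
|0.0579 − 0.3700| = 0.312

0.312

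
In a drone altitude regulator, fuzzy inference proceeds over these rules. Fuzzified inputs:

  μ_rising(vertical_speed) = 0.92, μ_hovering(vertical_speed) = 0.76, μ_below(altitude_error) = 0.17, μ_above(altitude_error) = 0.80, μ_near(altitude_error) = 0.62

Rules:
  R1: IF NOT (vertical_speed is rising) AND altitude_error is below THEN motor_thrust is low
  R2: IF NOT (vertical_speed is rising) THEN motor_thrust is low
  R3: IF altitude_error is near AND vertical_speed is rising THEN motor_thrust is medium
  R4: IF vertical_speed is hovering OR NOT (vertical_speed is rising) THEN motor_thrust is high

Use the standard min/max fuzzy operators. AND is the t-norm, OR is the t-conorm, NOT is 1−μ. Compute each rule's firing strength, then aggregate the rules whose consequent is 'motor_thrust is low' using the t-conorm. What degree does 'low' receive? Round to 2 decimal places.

R1: ¬rising=1−0.92=0.08, below=0.17; AND[min(a, b)] → w = 0.08
R2: ¬rising=1−0.92=0.08 → w = 0.08
R3: near=0.62, rising=0.92; AND[min(a, b)] → w = 0.62
R4: hovering=0.76, ¬rising=1−0.92=0.08; OR[max(a, b)] → w = 0.76
Rules with consequent 'low': {R1, R2} → strengths 0.08, 0.08
Aggregate via t-conorm [max(a, b)]: 0.08

0.08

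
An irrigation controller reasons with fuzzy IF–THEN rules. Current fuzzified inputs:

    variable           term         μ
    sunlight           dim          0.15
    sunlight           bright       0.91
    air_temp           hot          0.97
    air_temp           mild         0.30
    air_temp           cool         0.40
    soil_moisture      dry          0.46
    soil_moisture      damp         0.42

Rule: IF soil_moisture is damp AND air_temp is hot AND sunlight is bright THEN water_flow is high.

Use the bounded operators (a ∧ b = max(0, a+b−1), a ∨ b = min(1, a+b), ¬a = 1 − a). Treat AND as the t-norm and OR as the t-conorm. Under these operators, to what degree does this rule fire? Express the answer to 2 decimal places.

0.30

firing strength: damp=0.42, hot=0.97, bright=0.91; AND[max(0, a+b−1)] → w = 0.30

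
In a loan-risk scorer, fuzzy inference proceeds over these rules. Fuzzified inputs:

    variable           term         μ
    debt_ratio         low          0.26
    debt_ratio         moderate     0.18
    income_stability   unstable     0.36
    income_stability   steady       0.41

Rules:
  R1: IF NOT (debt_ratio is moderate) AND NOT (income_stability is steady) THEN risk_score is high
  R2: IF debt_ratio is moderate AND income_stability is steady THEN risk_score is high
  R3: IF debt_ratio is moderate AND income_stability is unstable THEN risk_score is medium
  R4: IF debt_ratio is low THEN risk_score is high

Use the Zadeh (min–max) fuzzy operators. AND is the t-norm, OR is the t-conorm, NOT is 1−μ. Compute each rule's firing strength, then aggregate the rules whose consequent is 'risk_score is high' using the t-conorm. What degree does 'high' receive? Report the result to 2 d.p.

R1: ¬moderate=1−0.18=0.82, ¬steady=1−0.41=0.59; AND[min(a, b)] → w = 0.59
R2: moderate=0.18, steady=0.41; AND[min(a, b)] → w = 0.18
R3: moderate=0.18, unstable=0.36; AND[min(a, b)] → w = 0.18
R4: low=0.26 → w = 0.26
Rules with consequent 'high': {R1, R2, R4} → strengths 0.59, 0.18, 0.26
Aggregate via t-conorm [max(a, b)]: 0.59

0.59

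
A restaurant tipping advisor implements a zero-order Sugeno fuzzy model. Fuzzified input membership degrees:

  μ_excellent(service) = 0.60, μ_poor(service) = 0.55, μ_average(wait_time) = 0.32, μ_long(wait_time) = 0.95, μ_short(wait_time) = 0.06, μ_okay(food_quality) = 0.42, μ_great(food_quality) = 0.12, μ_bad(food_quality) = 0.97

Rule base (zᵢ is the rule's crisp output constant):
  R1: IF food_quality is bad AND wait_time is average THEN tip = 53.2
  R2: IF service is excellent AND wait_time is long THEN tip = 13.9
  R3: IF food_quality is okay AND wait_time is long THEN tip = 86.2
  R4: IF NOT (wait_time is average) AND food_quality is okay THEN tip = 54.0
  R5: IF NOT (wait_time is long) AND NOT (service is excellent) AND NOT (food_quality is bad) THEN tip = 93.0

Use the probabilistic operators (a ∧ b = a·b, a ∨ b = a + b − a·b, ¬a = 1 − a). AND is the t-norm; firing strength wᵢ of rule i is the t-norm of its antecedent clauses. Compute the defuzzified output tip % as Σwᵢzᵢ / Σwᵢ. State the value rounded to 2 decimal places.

R1 (z=53.2): bad=0.97, average=0.32; AND[a·b] → w = 0.3104
R2 (z=13.9): excellent=0.60, long=0.95; AND[a·b] → w = 0.5700
R3 (z=86.2): okay=0.42, long=0.95; AND[a·b] → w = 0.3990
R4 (z=54.0): ¬average=1−0.32=0.68, okay=0.42; AND[a·b] → w = 0.2856
R5 (z=93.0): ¬long=1−0.95=0.05, ¬excellent=1−0.60=0.40, ¬bad=1−0.97=0.03; AND[a·b] → w = 0.0006
Weighted average = (0.3104·53.2 + 0.5700·13.9 + 0.3990·86.2 + 0.2856·54.0 + 0.0006·93.0) / (0.3104 + 0.5700 + 0.3990 + 0.2856 + 0.0006)
  = 74.3083 / 1.5656 = 47.46

47.46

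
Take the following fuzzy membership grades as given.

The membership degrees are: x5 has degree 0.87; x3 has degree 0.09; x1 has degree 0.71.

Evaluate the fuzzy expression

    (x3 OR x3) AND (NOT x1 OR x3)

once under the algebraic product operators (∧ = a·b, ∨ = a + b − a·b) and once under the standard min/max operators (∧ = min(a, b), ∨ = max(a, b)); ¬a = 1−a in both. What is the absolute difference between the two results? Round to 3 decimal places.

Under algebraic product:
  x3 OR x3 = a + b − a·b on (0.0900, 0.0900) = 0.1719
  NOT x1 = 1 − 0.7100 = 0.2900
  NOT x1 OR x3 = a + b − a·b on (0.2900, 0.0900) = 0.3539
  (x3 OR x3) AND (NOT x1 OR x3) = a·b on (0.1719, 0.3539) = 0.0608
  → value = 0.0608
Under standard min/max:
  x3 OR x3 = max(a, b) on (0.09, 0.09) = 0.09
  NOT x1 = 1 − 0.71 = 0.29
  NOT x1 OR x3 = max(a, b) on (0.29, 0.09) = 0.29
  (x3 OR x3) AND (NOT x1 OR x3) = min(a, b) on (0.09, 0.29) = 0.09
  → value = 0.0900
|0.0608 − 0.0900| = 0.029

0.029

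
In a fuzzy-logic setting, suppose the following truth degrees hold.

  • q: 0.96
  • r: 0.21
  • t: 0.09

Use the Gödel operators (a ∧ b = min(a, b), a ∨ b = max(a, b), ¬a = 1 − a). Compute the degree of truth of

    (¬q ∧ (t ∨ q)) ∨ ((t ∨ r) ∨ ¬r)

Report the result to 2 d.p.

0.79

¬q = 1 − 0.96 = 0.04
t ∨ q = max(a, b) on (0.09, 0.96) = 0.96
¬q ∧ (t ∨ q) = min(a, b) on (0.04, 0.96) = 0.04
t ∨ r = max(a, b) on (0.09, 0.21) = 0.21
¬r = 1 − 0.21 = 0.79
(t ∨ r) ∨ ¬r = max(a, b) on (0.21, 0.79) = 0.79
(¬q ∧ (t ∨ q)) ∨ ((t ∨ r) ∨ ¬r) = max(a, b) on (0.04, 0.79) = 0.79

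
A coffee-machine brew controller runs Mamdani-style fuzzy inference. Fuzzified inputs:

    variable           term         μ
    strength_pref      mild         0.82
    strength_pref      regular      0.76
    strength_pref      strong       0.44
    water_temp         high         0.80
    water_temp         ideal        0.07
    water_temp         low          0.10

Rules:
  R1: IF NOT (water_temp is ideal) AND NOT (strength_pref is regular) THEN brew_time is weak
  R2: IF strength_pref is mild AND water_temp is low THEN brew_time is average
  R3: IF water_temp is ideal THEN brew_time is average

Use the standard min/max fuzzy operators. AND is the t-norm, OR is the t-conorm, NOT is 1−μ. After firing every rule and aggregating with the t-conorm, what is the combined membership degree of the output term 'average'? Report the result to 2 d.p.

R1: ¬ideal=1−0.07=0.93, ¬regular=1−0.76=0.24; AND[min(a, b)] → w = 0.24
R2: mild=0.82, low=0.10; AND[min(a, b)] → w = 0.10
R3: ideal=0.07 → w = 0.07
Rules with consequent 'average': {R2, R3} → strengths 0.10, 0.07
Aggregate via t-conorm [max(a, b)]: 0.10

0.10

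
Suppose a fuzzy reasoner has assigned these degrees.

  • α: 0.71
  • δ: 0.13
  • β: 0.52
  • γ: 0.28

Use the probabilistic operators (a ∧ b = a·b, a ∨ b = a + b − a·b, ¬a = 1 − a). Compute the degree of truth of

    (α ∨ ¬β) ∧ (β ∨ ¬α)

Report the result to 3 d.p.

0.560

¬β = 1 − 0.5200 = 0.4800
α ∨ ¬β = a + b − a·b on (0.7100, 0.4800) = 0.8492
¬α = 1 − 0.7100 = 0.2900
β ∨ ¬α = a + b − a·b on (0.5200, 0.2900) = 0.6592
(α ∨ ¬β) ∧ (β ∨ ¬α) = a·b on (0.8492, 0.6592) = 0.5598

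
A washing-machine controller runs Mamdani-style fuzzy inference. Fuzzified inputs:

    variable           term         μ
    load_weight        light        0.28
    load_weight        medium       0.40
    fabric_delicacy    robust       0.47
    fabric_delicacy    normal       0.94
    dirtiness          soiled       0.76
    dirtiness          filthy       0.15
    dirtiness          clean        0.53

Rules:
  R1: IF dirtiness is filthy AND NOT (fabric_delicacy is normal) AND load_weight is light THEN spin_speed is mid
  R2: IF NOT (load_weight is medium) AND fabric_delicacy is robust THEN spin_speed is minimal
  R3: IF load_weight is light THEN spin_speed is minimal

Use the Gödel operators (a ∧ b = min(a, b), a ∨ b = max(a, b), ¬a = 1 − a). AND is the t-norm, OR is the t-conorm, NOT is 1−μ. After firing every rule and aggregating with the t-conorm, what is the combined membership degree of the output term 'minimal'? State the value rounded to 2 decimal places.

0.47

R1: filthy=0.15, ¬normal=1−0.94=0.06, light=0.28; AND[min(a, b)] → w = 0.06
R2: ¬medium=1−0.40=0.60, robust=0.47; AND[min(a, b)] → w = 0.47
R3: light=0.28 → w = 0.28
Rules with consequent 'minimal': {R2, R3} → strengths 0.47, 0.28
Aggregate via t-conorm [max(a, b)]: 0.47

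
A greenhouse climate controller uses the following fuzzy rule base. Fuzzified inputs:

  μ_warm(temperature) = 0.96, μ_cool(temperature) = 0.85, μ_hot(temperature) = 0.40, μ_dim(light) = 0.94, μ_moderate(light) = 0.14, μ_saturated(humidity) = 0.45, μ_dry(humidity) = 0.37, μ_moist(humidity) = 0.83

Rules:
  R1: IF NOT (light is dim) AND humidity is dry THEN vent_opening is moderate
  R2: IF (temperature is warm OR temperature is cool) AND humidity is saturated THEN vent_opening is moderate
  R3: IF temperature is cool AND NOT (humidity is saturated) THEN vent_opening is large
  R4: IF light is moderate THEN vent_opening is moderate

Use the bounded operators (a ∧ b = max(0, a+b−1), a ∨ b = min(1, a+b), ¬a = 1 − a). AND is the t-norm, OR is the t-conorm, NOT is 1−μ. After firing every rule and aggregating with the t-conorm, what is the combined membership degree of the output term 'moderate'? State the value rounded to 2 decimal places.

R1: ¬dim=1−0.94=0.06, dry=0.37; AND[max(0, a+b−1)] → w = 0.00
R2: (warm=0.96 OR cool=0.85) = 1.00; AND[max(0, a+b−1)] with saturated=0.45 → w = 0.45
R3: cool=0.85, ¬saturated=1−0.45=0.55; AND[max(0, a+b−1)] → w = 0.40
R4: moderate=0.14 → w = 0.14
Rules with consequent 'moderate': {R1, R2, R4} → strengths 0.00, 0.45, 0.14
Aggregate via t-conorm [min(1, a+b)]: 0.59

0.59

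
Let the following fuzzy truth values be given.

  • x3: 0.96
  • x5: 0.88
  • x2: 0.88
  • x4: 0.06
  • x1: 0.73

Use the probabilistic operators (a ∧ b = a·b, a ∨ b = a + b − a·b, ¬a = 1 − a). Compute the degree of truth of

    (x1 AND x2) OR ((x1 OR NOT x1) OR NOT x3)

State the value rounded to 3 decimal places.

x1 AND x2 = a·b on (0.7300, 0.8800) = 0.6424
NOT x1 = 1 − 0.7300 = 0.2700
x1 OR NOT x1 = a + b − a·b on (0.7300, 0.2700) = 0.8029
NOT x3 = 1 − 0.9600 = 0.0400
(x1 OR NOT x1) OR NOT x3 = a + b − a·b on (0.8029, 0.0400) = 0.8108
(x1 AND x2) OR ((x1 OR NOT x1) OR NOT x3) = a + b − a·b on (0.6424, 0.8108) = 0.9323

0.932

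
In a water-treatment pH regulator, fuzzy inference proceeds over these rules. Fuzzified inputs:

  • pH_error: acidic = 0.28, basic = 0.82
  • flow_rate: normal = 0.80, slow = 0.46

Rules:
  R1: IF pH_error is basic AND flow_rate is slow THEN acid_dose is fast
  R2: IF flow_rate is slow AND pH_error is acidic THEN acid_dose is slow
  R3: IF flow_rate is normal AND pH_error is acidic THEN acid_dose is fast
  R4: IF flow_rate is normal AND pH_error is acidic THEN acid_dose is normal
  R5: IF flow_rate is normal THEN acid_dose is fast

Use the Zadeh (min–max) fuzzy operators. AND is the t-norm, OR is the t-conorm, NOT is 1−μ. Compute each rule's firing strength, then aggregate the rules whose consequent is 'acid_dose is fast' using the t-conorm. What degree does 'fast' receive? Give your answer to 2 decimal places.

0.80

R1: basic=0.82, slow=0.46; AND[min(a, b)] → w = 0.46
R2: slow=0.46, acidic=0.28; AND[min(a, b)] → w = 0.28
R3: normal=0.80, acidic=0.28; AND[min(a, b)] → w = 0.28
R4: normal=0.80, acidic=0.28; AND[min(a, b)] → w = 0.28
R5: normal=0.80 → w = 0.80
Rules with consequent 'fast': {R1, R3, R5} → strengths 0.46, 0.28, 0.80
Aggregate via t-conorm [max(a, b)]: 0.80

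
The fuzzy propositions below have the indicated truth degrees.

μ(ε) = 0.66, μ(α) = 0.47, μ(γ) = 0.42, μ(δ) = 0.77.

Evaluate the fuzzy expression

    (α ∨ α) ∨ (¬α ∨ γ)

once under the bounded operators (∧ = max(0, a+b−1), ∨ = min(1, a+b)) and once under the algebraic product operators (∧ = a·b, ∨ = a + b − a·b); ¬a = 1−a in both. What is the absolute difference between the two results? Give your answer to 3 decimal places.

0.077

Under bounded:
  α ∨ α = min(1, a+b) on (0.47, 0.47) = 0.94
  ¬α = 1 − 0.47 = 0.53
  ¬α ∨ γ = min(1, a+b) on (0.53, 0.42) = 0.95
  (α ∨ α) ∨ (¬α ∨ γ) = min(1, a+b) on (0.94, 0.95) = 1.00
  → value = 1.0000
Under algebraic product:
  α ∨ α = a + b − a·b on (0.4700, 0.4700) = 0.7191
  ¬α = 1 − 0.4700 = 0.5300
  ¬α ∨ γ = a + b − a·b on (0.5300, 0.4200) = 0.7274
  (α ∨ α) ∨ (¬α ∨ γ) = a + b − a·b on (0.7191, 0.7274) = 0.9234
  → value = 0.9234
|1.0000 − 0.9234| = 0.077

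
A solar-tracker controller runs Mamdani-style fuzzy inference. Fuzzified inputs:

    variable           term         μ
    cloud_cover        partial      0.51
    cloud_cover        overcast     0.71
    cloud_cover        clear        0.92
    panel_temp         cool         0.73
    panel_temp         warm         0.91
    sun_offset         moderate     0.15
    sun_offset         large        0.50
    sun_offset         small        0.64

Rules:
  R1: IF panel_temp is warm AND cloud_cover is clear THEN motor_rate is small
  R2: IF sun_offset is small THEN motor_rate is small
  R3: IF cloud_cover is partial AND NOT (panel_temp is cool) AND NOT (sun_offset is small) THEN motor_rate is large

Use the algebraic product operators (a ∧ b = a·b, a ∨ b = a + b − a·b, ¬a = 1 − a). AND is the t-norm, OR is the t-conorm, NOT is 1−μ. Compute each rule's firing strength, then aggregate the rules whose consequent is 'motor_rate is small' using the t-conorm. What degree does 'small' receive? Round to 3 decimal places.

R1: warm=0.91, clear=0.92; AND[a·b] → w = 0.8372
R2: small=0.64 → w = 0.6400
R3: partial=0.51, ¬cool=1−0.73=0.27, ¬small=1−0.64=0.36; AND[a·b] → w = 0.0496
Rules with consequent 'small': {R1, R2} → strengths 0.8372, 0.6400
Aggregate via t-conorm [a + b − a·b]: 0.9414

0.941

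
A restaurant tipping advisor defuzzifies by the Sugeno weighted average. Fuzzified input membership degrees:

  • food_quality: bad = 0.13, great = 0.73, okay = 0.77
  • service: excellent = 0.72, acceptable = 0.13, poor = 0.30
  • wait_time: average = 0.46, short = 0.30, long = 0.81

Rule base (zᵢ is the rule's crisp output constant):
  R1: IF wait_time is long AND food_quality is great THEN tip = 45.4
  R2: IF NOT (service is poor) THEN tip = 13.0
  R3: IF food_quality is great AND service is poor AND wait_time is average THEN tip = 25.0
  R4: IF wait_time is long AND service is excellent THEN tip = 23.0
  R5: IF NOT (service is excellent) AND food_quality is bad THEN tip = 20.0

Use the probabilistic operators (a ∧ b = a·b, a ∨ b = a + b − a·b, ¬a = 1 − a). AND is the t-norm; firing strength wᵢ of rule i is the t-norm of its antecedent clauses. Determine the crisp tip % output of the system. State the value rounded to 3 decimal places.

R1 (z=45.4): long=0.81, great=0.73; AND[a·b] → w = 0.5913
R2 (z=13.0): ¬poor=1−0.30=0.70 → w = 0.7000
R3 (z=25.0): great=0.73, poor=0.30, average=0.46; AND[a·b] → w = 0.1007
R4 (z=23.0): long=0.81, excellent=0.72; AND[a·b] → w = 0.5832
R5 (z=20.0): ¬excellent=1−0.72=0.28, bad=0.13; AND[a·b] → w = 0.0364
Weighted average = (0.5913·45.4 + 0.7000·13.0 + 0.1007·25.0 + 0.5832·23.0 + 0.0364·20.0) / (0.5913 + 0.7000 + 0.1007 + 0.5832 + 0.0364)
  = 52.6051 / 2.0116 = 26.150

26.150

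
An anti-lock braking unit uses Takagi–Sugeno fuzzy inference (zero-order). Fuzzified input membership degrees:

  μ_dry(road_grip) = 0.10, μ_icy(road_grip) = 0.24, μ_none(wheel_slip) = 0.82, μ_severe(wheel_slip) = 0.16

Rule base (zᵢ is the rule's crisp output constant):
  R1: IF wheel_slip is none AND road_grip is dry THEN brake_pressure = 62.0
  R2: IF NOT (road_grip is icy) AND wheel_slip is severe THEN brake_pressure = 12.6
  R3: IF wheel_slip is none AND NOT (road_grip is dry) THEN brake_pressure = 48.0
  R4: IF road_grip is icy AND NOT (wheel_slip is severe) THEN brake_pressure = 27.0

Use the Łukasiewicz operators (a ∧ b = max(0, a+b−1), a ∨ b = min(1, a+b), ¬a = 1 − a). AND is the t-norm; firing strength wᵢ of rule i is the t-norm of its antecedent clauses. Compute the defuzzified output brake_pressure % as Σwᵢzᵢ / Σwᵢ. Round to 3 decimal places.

R1 (z=62.0): none=0.82, dry=0.10; AND[max(0, a+b−1)] → w = 0.00
R2 (z=12.6): ¬icy=1−0.24=0.76, severe=0.16; AND[max(0, a+b−1)] → w = 0.00
R3 (z=48.0): none=0.82, ¬dry=1−0.10=0.90; AND[max(0, a+b−1)] → w = 0.72
R4 (z=27.0): icy=0.24, ¬severe=1−0.16=0.84; AND[max(0, a+b−1)] → w = 0.08
Weighted average = (0.00·62.0 + 0.00·12.6 + 0.72·48.0 + 0.08·27.0) / (0.00 + 0.00 + 0.72 + 0.08)
  = 36.7200 / 0.8000 = 45.900

45.900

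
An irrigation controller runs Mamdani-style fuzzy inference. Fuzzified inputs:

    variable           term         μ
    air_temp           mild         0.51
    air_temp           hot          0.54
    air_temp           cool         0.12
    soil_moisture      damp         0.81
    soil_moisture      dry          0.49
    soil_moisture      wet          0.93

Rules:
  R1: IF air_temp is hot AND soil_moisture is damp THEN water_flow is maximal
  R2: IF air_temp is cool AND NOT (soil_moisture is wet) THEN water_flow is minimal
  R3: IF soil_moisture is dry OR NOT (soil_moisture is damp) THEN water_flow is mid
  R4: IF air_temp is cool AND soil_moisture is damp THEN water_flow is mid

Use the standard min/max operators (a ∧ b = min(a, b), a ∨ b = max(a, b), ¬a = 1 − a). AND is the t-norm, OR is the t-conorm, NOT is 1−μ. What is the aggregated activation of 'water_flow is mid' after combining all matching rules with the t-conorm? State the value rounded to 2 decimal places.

R1: hot=0.54, damp=0.81; AND[min(a, b)] → w = 0.54
R2: cool=0.12, ¬wet=1−0.93=0.07; AND[min(a, b)] → w = 0.07
R3: dry=0.49, ¬damp=1−0.81=0.19; OR[max(a, b)] → w = 0.49
R4: cool=0.12, damp=0.81; AND[min(a, b)] → w = 0.12
Rules with consequent 'mid': {R3, R4} → strengths 0.49, 0.12
Aggregate via t-conorm [max(a, b)]: 0.49

0.49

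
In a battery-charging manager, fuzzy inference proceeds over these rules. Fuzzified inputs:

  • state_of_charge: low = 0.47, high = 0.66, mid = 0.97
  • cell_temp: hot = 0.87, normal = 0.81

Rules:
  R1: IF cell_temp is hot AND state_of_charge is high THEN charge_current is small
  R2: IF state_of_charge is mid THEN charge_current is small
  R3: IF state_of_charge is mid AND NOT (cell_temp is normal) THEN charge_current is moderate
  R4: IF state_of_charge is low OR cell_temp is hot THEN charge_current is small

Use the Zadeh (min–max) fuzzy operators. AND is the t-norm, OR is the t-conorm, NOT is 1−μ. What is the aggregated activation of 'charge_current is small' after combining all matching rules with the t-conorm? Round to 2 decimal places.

0.97

R1: hot=0.87, high=0.66; AND[min(a, b)] → w = 0.66
R2: mid=0.97 → w = 0.97
R3: mid=0.97, ¬normal=1−0.81=0.19; AND[min(a, b)] → w = 0.19
R4: low=0.47, hot=0.87; OR[max(a, b)] → w = 0.87
Rules with consequent 'small': {R1, R2, R4} → strengths 0.66, 0.97, 0.87
Aggregate via t-conorm [max(a, b)]: 0.97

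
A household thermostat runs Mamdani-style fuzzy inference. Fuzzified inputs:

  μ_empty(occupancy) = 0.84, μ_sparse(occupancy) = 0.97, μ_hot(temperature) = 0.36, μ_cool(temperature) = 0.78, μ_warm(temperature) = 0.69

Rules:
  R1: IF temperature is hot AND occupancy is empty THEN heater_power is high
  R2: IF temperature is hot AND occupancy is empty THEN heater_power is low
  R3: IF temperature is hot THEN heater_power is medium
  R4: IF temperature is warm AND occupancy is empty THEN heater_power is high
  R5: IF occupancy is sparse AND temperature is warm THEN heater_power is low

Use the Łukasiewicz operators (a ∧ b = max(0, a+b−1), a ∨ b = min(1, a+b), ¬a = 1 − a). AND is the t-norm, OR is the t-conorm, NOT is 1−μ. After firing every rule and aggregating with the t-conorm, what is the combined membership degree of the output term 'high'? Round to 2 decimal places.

0.73

R1: hot=0.36, empty=0.84; AND[max(0, a+b−1)] → w = 0.20
R2: hot=0.36, empty=0.84; AND[max(0, a+b−1)] → w = 0.20
R3: hot=0.36 → w = 0.36
R4: warm=0.69, empty=0.84; AND[max(0, a+b−1)] → w = 0.53
R5: sparse=0.97, warm=0.69; AND[max(0, a+b−1)] → w = 0.66
Rules with consequent 'high': {R1, R4} → strengths 0.20, 0.53
Aggregate via t-conorm [min(1, a+b)]: 0.73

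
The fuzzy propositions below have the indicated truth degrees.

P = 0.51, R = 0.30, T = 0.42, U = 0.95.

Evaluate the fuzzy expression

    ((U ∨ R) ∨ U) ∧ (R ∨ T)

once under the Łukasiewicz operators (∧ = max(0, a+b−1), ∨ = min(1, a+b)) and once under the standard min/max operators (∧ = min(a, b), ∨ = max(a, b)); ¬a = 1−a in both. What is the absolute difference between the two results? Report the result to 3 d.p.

Under Łukasiewicz:
  U ∨ R = min(1, a+b) on (0.95, 0.30) = 1.00
  (U ∨ R) ∨ U = min(1, a+b) on (1.00, 0.95) = 1.00
  R ∨ T = min(1, a+b) on (0.30, 0.42) = 0.72
  ((U ∨ R) ∨ U) ∧ (R ∨ T) = max(0, a+b−1) on (1.00, 0.72) = 0.72
  → value = 0.7200
Under standard min/max:
  U ∨ R = max(a, b) on (0.95, 0.30) = 0.95
  (U ∨ R) ∨ U = max(a, b) on (0.95, 0.95) = 0.95
  R ∨ T = max(a, b) on (0.30, 0.42) = 0.42
  ((U ∨ R) ∨ U) ∧ (R ∨ T) = min(a, b) on (0.95, 0.42) = 0.42
  → value = 0.4200
|0.7200 − 0.4200| = 0.300

0.300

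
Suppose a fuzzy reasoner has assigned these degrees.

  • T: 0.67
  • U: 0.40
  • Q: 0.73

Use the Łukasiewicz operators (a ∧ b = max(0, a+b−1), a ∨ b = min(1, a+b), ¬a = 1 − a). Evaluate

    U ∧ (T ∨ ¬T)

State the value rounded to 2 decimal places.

0.40

¬T = 1 − 0.67 = 0.33
T ∨ ¬T = min(1, a+b) on (0.67, 0.33) = 1.00
U ∧ (T ∨ ¬T) = max(0, a+b−1) on (0.40, 1.00) = 0.40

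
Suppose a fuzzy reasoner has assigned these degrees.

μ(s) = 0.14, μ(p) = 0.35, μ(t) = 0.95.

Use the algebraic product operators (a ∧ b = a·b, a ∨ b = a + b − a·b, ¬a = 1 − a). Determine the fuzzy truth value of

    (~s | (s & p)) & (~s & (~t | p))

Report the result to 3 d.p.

0.285

~s = 1 − 0.1400 = 0.8600
s & p = a·b on (0.1400, 0.3500) = 0.0490
~s | (s & p) = a + b − a·b on (0.8600, 0.0490) = 0.8669
~s = 1 − 0.1400 = 0.8600
~t = 1 − 0.9500 = 0.0500
~t | p = a + b − a·b on (0.0500, 0.3500) = 0.3825
~s & (~t | p) = a·b on (0.8600, 0.3825) = 0.3290
(~s | (s & p)) & (~s & (~t | p)) = a·b on (0.8669, 0.3290) = 0.2852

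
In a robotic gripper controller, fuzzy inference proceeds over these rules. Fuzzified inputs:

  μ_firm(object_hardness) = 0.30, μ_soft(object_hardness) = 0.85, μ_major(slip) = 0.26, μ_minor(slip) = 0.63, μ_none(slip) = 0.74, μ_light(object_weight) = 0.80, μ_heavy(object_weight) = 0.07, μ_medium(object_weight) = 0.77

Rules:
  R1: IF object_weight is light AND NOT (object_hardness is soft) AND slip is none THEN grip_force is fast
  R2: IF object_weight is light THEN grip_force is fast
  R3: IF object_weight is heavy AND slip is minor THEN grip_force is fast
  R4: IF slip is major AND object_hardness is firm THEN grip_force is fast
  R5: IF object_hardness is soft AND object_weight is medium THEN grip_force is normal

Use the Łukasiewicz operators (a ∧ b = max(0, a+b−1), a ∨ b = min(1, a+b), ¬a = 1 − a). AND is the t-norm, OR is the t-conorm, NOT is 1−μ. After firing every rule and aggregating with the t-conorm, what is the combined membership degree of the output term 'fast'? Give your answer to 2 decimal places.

0.80

R1: light=0.80, ¬soft=1−0.85=0.15, none=0.74; AND[max(0, a+b−1)] → w = 0.00
R2: light=0.80 → w = 0.80
R3: heavy=0.07, minor=0.63; AND[max(0, a+b−1)] → w = 0.00
R4: major=0.26, firm=0.30; AND[max(0, a+b−1)] → w = 0.00
R5: soft=0.85, medium=0.77; AND[max(0, a+b−1)] → w = 0.62
Rules with consequent 'fast': {R1, R2, R3, R4} → strengths 0.00, 0.80, 0.00, 0.00
Aggregate via t-conorm [min(1, a+b)]: 0.80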